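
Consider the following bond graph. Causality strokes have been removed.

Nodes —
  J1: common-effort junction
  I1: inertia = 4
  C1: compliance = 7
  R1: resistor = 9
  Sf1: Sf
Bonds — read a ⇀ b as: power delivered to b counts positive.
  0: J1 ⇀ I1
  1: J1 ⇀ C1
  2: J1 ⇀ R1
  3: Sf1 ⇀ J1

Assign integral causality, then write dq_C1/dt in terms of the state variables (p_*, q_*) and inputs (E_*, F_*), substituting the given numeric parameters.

bond 3 stroke at Sf1  (Sf1: flow source, stroke at near end)
bond 0 stroke at I1  (I1 integral (f out))
bond 1 stroke at J1  (C1: C, integral causality)
bond 2 stroke at R1  (0-jn J1 has e-setter on 1)

dq_C1/dt = F_Sf1 - p_I1/4 - q_C1/63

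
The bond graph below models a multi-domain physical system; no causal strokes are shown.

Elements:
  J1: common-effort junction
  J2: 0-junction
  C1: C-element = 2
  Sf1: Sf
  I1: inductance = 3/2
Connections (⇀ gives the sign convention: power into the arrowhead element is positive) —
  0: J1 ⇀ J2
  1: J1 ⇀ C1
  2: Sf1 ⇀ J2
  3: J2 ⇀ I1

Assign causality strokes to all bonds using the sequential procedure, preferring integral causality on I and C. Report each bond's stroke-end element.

bond 2 |Sf1  (Sf1 fixes flow; stroke at Sf1)
bond 1 |J1  (prefer integral on C1)
bond 0 |J2  (J1 effort already set via bond 1)
bond 3 |I1  (J2: bond 0 brought effort, rest push out)

β0 stroke at J2
β1 stroke at J1
β2 stroke at Sf1
β3 stroke at I1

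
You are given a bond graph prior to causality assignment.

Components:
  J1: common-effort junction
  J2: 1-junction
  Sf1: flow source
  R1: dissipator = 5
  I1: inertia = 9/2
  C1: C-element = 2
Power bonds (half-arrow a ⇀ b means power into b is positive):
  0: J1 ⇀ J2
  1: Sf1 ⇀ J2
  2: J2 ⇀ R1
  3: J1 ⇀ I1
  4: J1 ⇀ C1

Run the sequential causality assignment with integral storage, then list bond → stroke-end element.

b1 stroke→Sf1  (source Sf1 imposes f)
b0 stroke→J2  (1-jn J2 has f-setter on 1)
b2 stroke→J2  (1-jn J2 has f-setter on 1)
b3 stroke→I1  (I1 outputs flow p/I1)
b4 stroke→J1  (J1 needs exactly one e-in)

β0 stroke at J2
β1 stroke at Sf1
β2 stroke at J2
β3 stroke at I1
β4 stroke at J1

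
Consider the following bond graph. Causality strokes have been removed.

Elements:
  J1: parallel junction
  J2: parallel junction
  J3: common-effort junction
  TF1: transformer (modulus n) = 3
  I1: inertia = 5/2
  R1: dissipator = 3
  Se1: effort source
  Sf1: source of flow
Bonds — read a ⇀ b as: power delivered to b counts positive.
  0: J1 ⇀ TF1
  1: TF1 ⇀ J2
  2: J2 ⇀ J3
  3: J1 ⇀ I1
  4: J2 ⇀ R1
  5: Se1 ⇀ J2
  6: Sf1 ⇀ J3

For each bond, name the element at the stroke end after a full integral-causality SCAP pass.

β0 →J1
β1 →TF1
β2 →J3
β3 →I1
β4 →R1
β5 →J2
β6 →Sf1

β5 stroke at J2  (Se1: effort source, stroke at far end)
β6 stroke at Sf1  (Sf1: flow source, stroke at near end)
β1 stroke at TF1  (J2 effort already set via bond 5)
β2 stroke at J3  (common-e at J2 fixed by 5)
β4 stroke at R1  (J2: bond 5 brought effort, rest push out)
β0 stroke at J1  (TF TF1: opposite of bond 1)
β3 stroke at I1  (common-e at J1 fixed by 0)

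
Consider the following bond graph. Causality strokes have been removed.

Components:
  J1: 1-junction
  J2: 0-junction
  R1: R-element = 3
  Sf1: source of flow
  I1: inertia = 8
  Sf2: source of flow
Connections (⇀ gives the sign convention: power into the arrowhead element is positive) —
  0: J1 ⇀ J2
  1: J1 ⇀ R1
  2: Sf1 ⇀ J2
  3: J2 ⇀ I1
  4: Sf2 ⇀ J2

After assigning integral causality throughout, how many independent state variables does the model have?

1  (I1 all integral)

β2 |Sf1  (Sf1: flow source, stroke at near end)
β4 |Sf2  (Sf2 (Sf) sets flow on bond)
β3 |I1  (I1 integral (f out))
β0 |J2  (J2 needs exactly one e-in)
β1 |J1  (1-jn J1 has f-setter on 0)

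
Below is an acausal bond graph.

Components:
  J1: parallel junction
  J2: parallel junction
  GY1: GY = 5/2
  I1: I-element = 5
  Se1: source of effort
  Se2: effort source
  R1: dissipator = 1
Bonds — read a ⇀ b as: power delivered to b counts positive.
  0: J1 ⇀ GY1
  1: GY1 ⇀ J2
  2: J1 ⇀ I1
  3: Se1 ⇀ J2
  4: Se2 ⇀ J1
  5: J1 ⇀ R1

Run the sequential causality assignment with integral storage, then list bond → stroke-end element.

b3 stroke at J2  (Se1 (Se) sets effort on bond)
b4 stroke at J1  (source Se2 imposes e)
b0 stroke at GY1  (J1 effort already set via bond 4)
b2 stroke at I1  (0-jn J1 has e-setter on 4)
b5 stroke at R1  (J1: bond 4 brought effort, rest push out)
b1 stroke at GY1  (J2: bond 3 brought effort, rest push out)

#0 →GY1
#1 →GY1
#2 →I1
#3 →J2
#4 →J1
#5 →R1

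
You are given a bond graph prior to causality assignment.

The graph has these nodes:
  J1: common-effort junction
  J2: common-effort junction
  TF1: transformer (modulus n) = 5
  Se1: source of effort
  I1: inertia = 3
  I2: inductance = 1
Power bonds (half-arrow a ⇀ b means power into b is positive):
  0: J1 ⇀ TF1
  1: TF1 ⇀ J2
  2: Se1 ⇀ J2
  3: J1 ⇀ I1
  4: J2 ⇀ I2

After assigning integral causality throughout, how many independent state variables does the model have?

2  (I1, I2 all integral)

bond 2 stroke→J2  (source Se1 imposes e)
bond 1 stroke→TF1  (J2: bond 2 brought effort, rest push out)
bond 4 stroke→I2  (common-e at J2 fixed by 2)
bond 0 stroke→J1  (TF1 one-in-one-out from 1)
bond 3 stroke→I1  (J1 effort already set via bond 0)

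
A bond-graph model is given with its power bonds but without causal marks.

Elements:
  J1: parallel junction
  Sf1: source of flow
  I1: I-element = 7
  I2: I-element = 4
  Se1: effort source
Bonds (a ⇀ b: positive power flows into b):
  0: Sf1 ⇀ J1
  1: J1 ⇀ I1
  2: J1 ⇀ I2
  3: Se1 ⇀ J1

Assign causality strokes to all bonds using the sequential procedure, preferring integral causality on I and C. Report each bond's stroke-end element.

b0 stroke→Sf1  (Sf1: flow source, stroke at near end)
b3 stroke→J1  (Se1: effort source, stroke at far end)
b1 stroke→I1  (common-e at J1 fixed by 3)
b2 stroke→I2  (J1: bond 3 brought effort, rest push out)

#0 |Sf1
#1 |I1
#2 |I2
#3 |J1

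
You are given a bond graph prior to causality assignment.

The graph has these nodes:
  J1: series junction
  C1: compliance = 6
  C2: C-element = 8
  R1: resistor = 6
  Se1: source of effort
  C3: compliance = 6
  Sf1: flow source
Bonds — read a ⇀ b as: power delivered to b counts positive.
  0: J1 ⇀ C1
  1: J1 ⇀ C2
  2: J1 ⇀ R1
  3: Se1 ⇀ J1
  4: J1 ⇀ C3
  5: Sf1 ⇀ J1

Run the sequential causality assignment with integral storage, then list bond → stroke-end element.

#3 |J1  (source Se1 imposes e)
#5 |Sf1  (Sf1 (Sf) sets flow on bond)
#0 |J1  (J1: bond 5 brought flow, rest push out)
#1 |J1  (J1 flow already set via bond 5)
#2 |J1  (common-f at J1 fixed by 5)
#4 |J1  (1-jn J1 has f-setter on 5)

bond 0 stroke→J1
bond 1 stroke→J1
bond 2 stroke→J1
bond 3 stroke→J1
bond 4 stroke→J1
bond 5 stroke→Sf1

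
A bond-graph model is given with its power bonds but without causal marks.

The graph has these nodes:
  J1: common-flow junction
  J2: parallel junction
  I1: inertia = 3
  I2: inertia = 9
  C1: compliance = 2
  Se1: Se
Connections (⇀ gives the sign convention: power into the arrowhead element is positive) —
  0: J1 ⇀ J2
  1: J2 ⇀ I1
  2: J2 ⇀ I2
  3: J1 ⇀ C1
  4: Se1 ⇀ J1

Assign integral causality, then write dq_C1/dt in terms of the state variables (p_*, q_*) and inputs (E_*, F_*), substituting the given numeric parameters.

dq_C1/dt = p_I1/3 + p_I2/9

b4 stroke at J1  (Se1 fixes effort; stroke away)
b1 stroke at I1  (I1: I, integral causality)
b2 stroke at I2  (I2 outputs flow p/I2)
b0 stroke at J2  (only one effort-in slot at J2)
b3 stroke at J1  (common-f at J1 fixed by 0)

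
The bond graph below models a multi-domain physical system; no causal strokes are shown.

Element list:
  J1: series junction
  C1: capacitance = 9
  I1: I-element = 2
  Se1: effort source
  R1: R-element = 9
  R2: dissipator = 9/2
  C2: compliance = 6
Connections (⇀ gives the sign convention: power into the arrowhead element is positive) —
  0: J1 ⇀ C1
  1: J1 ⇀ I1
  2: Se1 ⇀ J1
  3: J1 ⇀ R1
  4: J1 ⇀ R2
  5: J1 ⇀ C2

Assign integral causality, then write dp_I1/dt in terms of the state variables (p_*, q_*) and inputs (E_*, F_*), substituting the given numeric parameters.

dp_I1/dt = E_Se1 - 27*p_I1/4 - q_C1/9 - q_C2/6

β2 →J1  (Se1 (Se) sets effort on bond)
β0 →J1  (prefer integral on C1)
β1 →I1  (I1: I, integral causality)
β3 →J1  (J1: bond 1 brought flow, rest push out)
β4 →J1  (J1 flow already set via bond 1)
β5 →J1  (J1 flow already set via bond 1)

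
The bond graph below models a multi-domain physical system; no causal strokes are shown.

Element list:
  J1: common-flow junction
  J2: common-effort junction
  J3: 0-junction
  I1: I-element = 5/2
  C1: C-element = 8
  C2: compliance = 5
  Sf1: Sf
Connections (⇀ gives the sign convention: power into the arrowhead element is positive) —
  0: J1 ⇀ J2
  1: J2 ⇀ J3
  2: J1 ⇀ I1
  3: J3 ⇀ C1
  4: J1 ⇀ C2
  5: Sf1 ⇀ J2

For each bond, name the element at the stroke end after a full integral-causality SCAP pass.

β5 |Sf1  (source Sf1 imposes f)
β2 |I1  (prefer integral on I1)
β0 |J1  (common-f at J1 fixed by 2)
β4 |J1  (J1: bond 2 brought flow, rest push out)
β1 |J2  (J2 needs exactly one e-in)
β3 |J3  (J3: last free bond brings effort in)

β0 stroke at J1
β1 stroke at J2
β2 stroke at I1
β3 stroke at J3
β4 stroke at J1
β5 stroke at Sf1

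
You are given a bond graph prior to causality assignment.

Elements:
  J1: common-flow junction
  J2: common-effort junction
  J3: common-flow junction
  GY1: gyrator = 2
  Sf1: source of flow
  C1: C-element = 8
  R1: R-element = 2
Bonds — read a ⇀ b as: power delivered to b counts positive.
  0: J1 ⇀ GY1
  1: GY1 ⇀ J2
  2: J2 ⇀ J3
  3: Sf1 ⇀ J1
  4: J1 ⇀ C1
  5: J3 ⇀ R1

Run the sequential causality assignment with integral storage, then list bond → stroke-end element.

bond 0 stroke at J1
bond 1 stroke at J2
bond 2 stroke at J3
bond 3 stroke at Sf1
bond 4 stroke at J1
bond 5 stroke at R1

bond 3 →Sf1  (source Sf1 imposes f)
bond 0 →J1  (J1 flow already set via bond 3)
bond 4 →J1  (1-jn J1 has f-setter on 3)
bond 1 →J2  (GY GY1: same side as bond 0)
bond 2 →J3  (0-jn J2 has e-setter on 1)
bond 5 →R1  (closing 1-jn rule on J3)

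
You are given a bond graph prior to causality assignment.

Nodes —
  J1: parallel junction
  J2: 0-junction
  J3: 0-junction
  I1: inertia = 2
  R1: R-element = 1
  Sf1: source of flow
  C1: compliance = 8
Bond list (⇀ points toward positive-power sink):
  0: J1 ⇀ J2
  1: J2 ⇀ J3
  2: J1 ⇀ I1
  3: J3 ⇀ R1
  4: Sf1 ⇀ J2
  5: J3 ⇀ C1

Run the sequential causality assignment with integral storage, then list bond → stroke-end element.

b0 stroke at J1
b1 stroke at J2
b2 stroke at I1
b3 stroke at R1
b4 stroke at Sf1
b5 stroke at J3

bond 4 →Sf1  (source Sf1 imposes f)
bond 2 →I1  (I1: I, integral causality)
bond 0 →J1  (J1 needs exactly one e-in)
bond 1 →J2  (only one effort-in slot at J2)
bond 5 →J3  (prefer integral on C1)
bond 3 →R1  (J3: bond 5 brought effort, rest push out)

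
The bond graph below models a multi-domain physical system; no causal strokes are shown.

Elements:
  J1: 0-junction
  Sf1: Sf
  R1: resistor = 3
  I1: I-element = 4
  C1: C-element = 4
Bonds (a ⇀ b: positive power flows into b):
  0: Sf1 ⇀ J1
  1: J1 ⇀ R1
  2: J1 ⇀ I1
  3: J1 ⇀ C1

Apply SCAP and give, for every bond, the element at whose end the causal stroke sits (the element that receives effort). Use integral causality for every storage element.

#0 →Sf1
#1 →R1
#2 →I1
#3 →J1

β0 |Sf1  (Sf1 (Sf) sets flow on bond)
β2 |I1  (I1: I, integral causality)
β3 |J1  (C1 outputs effort q/C1)
β1 |R1  (J1 effort already set via bond 3)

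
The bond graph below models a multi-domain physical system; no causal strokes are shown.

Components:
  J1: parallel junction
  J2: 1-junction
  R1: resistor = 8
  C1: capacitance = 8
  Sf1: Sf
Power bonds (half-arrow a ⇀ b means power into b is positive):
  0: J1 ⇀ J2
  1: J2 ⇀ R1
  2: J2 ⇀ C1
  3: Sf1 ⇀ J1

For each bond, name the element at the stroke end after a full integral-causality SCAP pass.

β3 |Sf1  (Sf1 fixes flow; stroke at Sf1)
β0 |J1  (only one effort-in slot at J1)
β1 |J2  (common-f at J2 fixed by 0)
β2 |J2  (J2 flow already set via bond 0)

β0 stroke→J1
β1 stroke→J2
β2 stroke→J2
β3 stroke→Sf1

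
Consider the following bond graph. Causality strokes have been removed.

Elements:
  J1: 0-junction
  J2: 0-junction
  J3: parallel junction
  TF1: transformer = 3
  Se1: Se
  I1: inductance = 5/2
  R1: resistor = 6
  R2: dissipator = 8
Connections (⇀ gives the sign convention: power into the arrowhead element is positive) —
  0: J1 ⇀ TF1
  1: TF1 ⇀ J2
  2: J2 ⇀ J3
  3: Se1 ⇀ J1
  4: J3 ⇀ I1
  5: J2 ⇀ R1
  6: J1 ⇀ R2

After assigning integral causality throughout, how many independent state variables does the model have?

#3 stroke at J1  (Se1: effort source, stroke at far end)
#0 stroke at TF1  (J1: bond 3 brought effort, rest push out)
#6 stroke at R2  (J1 effort already set via bond 3)
#1 stroke at J2  (through TF1, causality passes straight; one stroke at TF1)
#2 stroke at J3  (0-jn J2 has e-setter on 1)
#5 stroke at R1  (0-jn J2 has e-setter on 1)
#4 stroke at I1  (J3: bond 2 brought effort, rest push out)

1  (I1 all integral)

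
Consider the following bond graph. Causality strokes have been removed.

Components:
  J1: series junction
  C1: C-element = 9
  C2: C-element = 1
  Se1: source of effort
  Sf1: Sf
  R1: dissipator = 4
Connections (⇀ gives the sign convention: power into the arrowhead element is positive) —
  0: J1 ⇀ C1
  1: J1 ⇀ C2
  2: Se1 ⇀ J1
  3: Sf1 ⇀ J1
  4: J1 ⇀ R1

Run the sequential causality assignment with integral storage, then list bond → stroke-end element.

bond 0 |J1
bond 1 |J1
bond 2 |J1
bond 3 |Sf1
bond 4 |J1

b2 stroke at J1  (Se1 fixes effort; stroke away)
b3 stroke at Sf1  (source Sf1 imposes f)
b0 stroke at J1  (J1 flow already set via bond 3)
b1 stroke at J1  (J1 flow already set via bond 3)
b4 stroke at J1  (J1 flow already set via bond 3)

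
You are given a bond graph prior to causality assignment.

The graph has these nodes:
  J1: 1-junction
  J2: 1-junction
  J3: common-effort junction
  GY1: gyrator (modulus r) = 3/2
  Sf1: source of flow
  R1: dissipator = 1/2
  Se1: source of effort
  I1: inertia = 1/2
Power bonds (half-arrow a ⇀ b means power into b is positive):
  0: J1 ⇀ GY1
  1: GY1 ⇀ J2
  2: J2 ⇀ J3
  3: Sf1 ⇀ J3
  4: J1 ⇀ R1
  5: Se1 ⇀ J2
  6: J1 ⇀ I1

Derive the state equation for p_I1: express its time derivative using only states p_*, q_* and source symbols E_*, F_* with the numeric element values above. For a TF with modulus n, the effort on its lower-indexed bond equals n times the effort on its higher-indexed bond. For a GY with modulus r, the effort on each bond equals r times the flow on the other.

dp_I1/dt = 3*F_Sf1/2 - p_I1

b3 →Sf1  (Sf1 fixes flow; stroke at Sf1)
b5 →J2  (Se1: effort source, stroke at far end)
b2 →J3  (J3 needs exactly one e-in)
b1 →J2  (1-jn J2 has f-setter on 2)
b0 →J1  (through GY1, causality inverts; strokes same side of GY1)
b6 →I1  (I1: I, integral causality)
b4 →J1  (J1 flow already set via bond 6)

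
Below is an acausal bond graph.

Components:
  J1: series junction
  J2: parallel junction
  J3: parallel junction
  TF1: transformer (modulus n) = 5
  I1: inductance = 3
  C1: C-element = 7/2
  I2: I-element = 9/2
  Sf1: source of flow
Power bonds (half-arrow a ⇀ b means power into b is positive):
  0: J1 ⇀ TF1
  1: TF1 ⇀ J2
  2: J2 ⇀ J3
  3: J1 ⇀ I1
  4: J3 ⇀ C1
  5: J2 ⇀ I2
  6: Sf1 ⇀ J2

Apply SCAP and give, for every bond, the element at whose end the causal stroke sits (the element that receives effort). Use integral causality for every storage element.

b0 →J1
b1 →TF1
b2 →J2
b3 →I1
b4 →J3
b5 →I2
b6 →Sf1

bond 6 →Sf1  (source Sf1 imposes f)
bond 3 →I1  (I1: I, integral causality)
bond 0 →J1  (1-jn J1 has f-setter on 3)
bond 1 →TF1  (TF1 one-in-one-out from 0)
bond 4 →J3  (C1 integral (e out))
bond 2 →J2  (common-e at J3 fixed by 4)
bond 5 →I2  (J2: bond 2 brought effort, rest push out)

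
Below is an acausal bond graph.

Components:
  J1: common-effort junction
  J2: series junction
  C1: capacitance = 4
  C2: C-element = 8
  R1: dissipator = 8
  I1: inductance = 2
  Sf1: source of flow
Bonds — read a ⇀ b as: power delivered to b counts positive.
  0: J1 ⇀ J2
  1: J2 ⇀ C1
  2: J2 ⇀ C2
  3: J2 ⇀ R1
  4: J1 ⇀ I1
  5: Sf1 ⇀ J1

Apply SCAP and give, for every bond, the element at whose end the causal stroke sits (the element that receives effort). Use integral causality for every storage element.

bond 5 →Sf1  (Sf1 (Sf) sets flow on bond)
bond 1 →J2  (C1 integral (e out))
bond 2 →J2  (C2 outputs effort q/C2)
bond 4 →I1  (I1 integral (f out))
bond 0 →J1  (closing 0-jn rule on J1)
bond 3 →J2  (J2: bond 0 brought flow, rest push out)

b0 stroke→J1
b1 stroke→J2
b2 stroke→J2
b3 stroke→J2
b4 stroke→I1
b5 stroke→Sf1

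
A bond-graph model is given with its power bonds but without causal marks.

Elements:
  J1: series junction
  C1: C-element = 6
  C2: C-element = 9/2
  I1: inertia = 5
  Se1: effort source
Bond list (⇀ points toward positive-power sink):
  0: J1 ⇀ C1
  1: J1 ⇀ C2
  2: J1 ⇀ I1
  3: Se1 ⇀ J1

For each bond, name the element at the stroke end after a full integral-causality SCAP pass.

b0 →J1
b1 →J1
b2 →I1
b3 →J1

β3 →J1  (Se1 (Se) sets effort on bond)
β0 →J1  (C1 integral (e out))
β1 →J1  (prefer integral on C2)
β2 →I1  (only one flow-in slot at J1)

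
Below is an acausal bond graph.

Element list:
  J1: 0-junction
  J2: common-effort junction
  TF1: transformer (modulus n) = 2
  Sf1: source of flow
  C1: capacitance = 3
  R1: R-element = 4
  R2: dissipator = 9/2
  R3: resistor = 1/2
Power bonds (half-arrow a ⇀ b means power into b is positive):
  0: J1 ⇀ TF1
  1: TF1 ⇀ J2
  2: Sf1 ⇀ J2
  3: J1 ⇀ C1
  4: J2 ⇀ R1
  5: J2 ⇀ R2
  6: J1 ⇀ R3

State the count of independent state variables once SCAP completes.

bond 2 →Sf1  (Sf1: flow source, stroke at near end)
bond 3 →J1  (C1 outputs effort q/C1)
bond 0 →TF1  (J1 effort already set via bond 3)
bond 6 →R3  (J1 effort already set via bond 3)
bond 1 →J2  (TF TF1: opposite of bond 0)
bond 4 →R1  (J2 effort already set via bond 1)
bond 5 →R2  (0-jn J2 has e-setter on 1)

1  (C1 all integral)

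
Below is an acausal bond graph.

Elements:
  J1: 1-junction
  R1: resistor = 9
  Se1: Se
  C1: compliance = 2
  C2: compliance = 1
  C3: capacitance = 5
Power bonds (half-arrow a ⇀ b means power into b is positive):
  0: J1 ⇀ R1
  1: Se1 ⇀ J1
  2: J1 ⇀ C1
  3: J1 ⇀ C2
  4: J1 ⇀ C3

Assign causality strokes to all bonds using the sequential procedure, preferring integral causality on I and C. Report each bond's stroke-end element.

#1 →J1  (Se1 fixes effort; stroke away)
#2 →J1  (prefer integral on C1)
#3 →J1  (C2: C, integral causality)
#4 →J1  (C3 outputs effort q/C3)
#0 →R1  (J1 needs exactly one f-in)

bond 0 stroke→R1
bond 1 stroke→J1
bond 2 stroke→J1
bond 3 stroke→J1
bond 4 stroke→J1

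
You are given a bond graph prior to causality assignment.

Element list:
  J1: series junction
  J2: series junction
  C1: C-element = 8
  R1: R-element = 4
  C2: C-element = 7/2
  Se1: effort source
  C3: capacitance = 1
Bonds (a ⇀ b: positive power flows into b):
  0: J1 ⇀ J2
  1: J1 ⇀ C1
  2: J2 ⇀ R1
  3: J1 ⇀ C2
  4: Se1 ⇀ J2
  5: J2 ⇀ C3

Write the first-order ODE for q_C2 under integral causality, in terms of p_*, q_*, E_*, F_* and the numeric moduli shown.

b4 |J2  (Se1 fixes effort; stroke away)
b1 |J1  (C1 outputs effort q/C1)
b3 |J1  (C2: C, integral causality)
b0 |J2  (J1: last free bond brings flow in)
b5 |J2  (prefer integral on C3)
b2 |R1  (J2: last free bond brings flow in)

dq_C2/dt = E_Se1/4 - q_C1/32 - q_C2/14 - q_C3/4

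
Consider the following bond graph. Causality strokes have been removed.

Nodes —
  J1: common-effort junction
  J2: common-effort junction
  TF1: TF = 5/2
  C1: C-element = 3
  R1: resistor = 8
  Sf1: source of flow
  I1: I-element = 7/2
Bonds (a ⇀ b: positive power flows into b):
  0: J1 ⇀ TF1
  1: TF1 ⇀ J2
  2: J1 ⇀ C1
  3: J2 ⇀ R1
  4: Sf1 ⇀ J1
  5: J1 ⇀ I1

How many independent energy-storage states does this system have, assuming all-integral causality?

2  (C1, I1 all integral)

#4 stroke→Sf1  (Sf1 (Sf) sets flow on bond)
#2 stroke→J1  (C1: C, integral causality)
#0 stroke→TF1  (J1: bond 2 brought effort, rest push out)
#5 stroke→I1  (J1 effort already set via bond 2)
#1 stroke→J2  (TF TF1: opposite of bond 0)
#3 stroke→R1  (0-jn J2 has e-setter on 1)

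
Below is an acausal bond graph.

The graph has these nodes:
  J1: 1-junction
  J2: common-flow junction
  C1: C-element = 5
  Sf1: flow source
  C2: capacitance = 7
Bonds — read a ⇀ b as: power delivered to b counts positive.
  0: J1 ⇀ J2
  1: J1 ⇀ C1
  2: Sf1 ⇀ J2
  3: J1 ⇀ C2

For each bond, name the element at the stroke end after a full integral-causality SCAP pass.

#0 |J2
#1 |J1
#2 |Sf1
#3 |J1

bond 2 stroke at Sf1  (Sf1 (Sf) sets flow on bond)
bond 0 stroke at J2  (J2: bond 2 brought flow, rest push out)
bond 1 stroke at J1  (J1: bond 0 brought flow, rest push out)
bond 3 stroke at J1  (J1: bond 0 brought flow, rest push out)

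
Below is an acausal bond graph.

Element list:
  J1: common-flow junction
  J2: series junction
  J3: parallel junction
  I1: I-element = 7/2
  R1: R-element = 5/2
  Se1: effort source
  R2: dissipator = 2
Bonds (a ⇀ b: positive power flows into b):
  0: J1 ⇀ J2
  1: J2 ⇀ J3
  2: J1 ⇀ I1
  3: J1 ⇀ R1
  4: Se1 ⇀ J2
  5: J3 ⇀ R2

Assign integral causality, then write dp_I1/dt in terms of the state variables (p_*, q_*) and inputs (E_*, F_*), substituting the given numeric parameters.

β4 stroke→J2  (Se1 fixes effort; stroke away)
β2 stroke→I1  (I1 outputs flow p/I1)
β0 stroke→J1  (common-f at J1 fixed by 2)
β3 stroke→J1  (J1 flow already set via bond 2)
β1 stroke→J2  (1-jn J2 has f-setter on 0)
β5 stroke→J3  (only one effort-in slot at J3)

dp_I1/dt = E_Se1 - 9*p_I1/7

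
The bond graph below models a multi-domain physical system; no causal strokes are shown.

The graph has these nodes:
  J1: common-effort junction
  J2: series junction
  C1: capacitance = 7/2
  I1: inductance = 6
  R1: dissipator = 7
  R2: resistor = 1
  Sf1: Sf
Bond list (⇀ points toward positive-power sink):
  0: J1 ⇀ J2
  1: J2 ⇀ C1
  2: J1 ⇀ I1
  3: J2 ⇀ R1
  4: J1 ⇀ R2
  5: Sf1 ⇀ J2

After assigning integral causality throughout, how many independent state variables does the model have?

2  (C1, I1 all integral)

β5 stroke at Sf1  (source Sf1 imposes f)
β0 stroke at J2  (J2: bond 5 brought flow, rest push out)
β1 stroke at J2  (J2: bond 5 brought flow, rest push out)
β3 stroke at J2  (J2 flow already set via bond 5)
β2 stroke at I1  (I1 integral (f out))
β4 stroke at J1  (J1: last free bond brings effort in)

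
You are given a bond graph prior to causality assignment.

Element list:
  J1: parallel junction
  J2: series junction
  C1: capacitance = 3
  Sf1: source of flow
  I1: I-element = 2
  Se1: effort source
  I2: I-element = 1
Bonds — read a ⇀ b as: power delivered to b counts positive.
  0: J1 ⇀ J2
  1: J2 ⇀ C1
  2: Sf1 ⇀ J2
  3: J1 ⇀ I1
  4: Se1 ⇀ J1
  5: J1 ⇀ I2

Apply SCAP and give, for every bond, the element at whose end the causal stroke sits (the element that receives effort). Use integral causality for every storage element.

bond 0 stroke→J2
bond 1 stroke→J2
bond 2 stroke→Sf1
bond 3 stroke→I1
bond 4 stroke→J1
bond 5 stroke→I2

b2 stroke→Sf1  (Sf1 (Sf) sets flow on bond)
b4 stroke→J1  (Se1 fixes effort; stroke away)
b0 stroke→J2  (0-jn J1 has e-setter on 4)
b3 stroke→I1  (0-jn J1 has e-setter on 4)
b5 stroke→I2  (0-jn J1 has e-setter on 4)
b1 stroke→J2  (J2 flow already set via bond 2)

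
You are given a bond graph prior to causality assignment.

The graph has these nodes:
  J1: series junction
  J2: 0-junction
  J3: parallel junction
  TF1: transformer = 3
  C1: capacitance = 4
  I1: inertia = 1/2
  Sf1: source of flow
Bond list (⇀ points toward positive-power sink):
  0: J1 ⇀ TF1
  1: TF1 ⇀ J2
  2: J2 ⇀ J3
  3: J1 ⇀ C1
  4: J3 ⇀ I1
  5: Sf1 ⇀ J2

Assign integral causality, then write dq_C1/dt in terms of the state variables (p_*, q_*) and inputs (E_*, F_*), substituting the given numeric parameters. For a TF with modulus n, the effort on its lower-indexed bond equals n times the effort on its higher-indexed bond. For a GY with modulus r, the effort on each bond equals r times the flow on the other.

dq_C1/dt = -F_Sf1/3 + 2*p_I1/3

#5 →Sf1  (Sf1: flow source, stroke at near end)
#3 →J1  (C1 integral (e out))
#0 →TF1  (J1 needs exactly one f-in)
#1 →J2  (TF1 one-in-one-out from 0)
#2 →J3  (common-e at J2 fixed by 1)
#4 →I1  (common-e at J3 fixed by 2)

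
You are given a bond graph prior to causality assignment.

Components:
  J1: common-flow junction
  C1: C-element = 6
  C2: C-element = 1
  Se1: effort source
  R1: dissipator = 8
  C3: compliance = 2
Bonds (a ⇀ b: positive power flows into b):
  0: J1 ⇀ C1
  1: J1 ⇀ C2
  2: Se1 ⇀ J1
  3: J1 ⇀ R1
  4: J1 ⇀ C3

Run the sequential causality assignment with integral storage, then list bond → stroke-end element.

#2 |J1  (Se1: effort source, stroke at far end)
#0 |J1  (C1: C, integral causality)
#1 |J1  (C2: C, integral causality)
#4 |J1  (prefer integral on C3)
#3 |R1  (J1: last free bond brings flow in)

β0 stroke→J1
β1 stroke→J1
β2 stroke→J1
β3 stroke→R1
β4 stroke→J1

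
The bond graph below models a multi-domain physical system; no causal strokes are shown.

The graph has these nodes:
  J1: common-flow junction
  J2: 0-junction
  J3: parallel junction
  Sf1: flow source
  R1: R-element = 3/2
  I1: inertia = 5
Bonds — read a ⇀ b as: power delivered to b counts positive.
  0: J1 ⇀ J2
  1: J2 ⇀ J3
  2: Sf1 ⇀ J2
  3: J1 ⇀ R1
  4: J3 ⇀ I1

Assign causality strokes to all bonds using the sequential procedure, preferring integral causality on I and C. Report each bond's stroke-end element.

bond 0 |J2
bond 1 |J3
bond 2 |Sf1
bond 3 |J1
bond 4 |I1

β2 stroke at Sf1  (Sf1 (Sf) sets flow on bond)
β4 stroke at I1  (I1 outputs flow p/I1)
β1 stroke at J3  (J3 needs exactly one e-in)
β0 stroke at J2  (J2: last free bond brings effort in)
β3 stroke at J1  (common-f at J1 fixed by 0)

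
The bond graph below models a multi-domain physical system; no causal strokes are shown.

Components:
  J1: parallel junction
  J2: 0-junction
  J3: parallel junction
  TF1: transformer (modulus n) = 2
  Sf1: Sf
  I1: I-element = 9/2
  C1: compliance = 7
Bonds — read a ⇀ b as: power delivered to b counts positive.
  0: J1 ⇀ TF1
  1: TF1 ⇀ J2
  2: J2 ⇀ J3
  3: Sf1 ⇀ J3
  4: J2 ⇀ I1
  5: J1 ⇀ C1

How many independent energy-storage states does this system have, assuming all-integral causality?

2  (C1, I1 all integral)

β3 stroke→Sf1  (Sf1 fixes flow; stroke at Sf1)
β2 stroke→J3  (J3: last free bond brings effort in)
β4 stroke→I1  (I1 outputs flow p/I1)
β1 stroke→J2  (closing 0-jn rule on J2)
β0 stroke→TF1  (TF1: transformer flips bond 1)
β5 stroke→J1  (only one effort-in slot at J1)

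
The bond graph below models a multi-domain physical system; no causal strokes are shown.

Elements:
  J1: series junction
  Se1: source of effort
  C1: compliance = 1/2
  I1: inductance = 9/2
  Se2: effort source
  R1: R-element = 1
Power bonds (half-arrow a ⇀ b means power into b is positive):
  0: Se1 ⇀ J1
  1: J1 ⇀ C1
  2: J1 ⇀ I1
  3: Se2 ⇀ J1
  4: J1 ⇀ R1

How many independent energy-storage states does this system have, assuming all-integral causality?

β0 stroke→J1  (Se1 fixes effort; stroke away)
β3 stroke→J1  (Se2: effort source, stroke at far end)
β1 stroke→J1  (prefer integral on C1)
β2 stroke→I1  (I1 outputs flow p/I1)
β4 stroke→J1  (common-f at J1 fixed by 2)

2  (C1, I1 all integral)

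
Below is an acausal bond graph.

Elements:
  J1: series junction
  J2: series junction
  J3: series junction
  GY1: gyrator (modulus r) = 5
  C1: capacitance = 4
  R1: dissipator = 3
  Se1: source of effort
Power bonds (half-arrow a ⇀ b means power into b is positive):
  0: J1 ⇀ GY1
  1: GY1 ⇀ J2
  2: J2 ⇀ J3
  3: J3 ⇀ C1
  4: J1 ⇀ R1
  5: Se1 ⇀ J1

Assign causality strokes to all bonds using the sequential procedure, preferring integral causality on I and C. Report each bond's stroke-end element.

bond 0 |GY1
bond 1 |GY1
bond 2 |J2
bond 3 |J3
bond 4 |J1
bond 5 |J1

b5 →J1  (Se1: effort source, stroke at far end)
b3 →J3  (C1 outputs effort q/C1)
b2 →J2  (J3: last free bond brings flow in)
b1 →GY1  (only one flow-in slot at J2)
b0 →GY1  (GY GY1: same side as bond 1)
b4 →J1  (common-f at J1 fixed by 0)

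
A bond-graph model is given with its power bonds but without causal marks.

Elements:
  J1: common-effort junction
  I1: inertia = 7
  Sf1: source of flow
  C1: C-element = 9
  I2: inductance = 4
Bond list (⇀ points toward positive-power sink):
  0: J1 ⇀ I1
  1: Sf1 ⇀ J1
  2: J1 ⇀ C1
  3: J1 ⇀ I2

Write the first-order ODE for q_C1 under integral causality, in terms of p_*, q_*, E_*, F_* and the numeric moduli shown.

b1 stroke→Sf1  (Sf1 (Sf) sets flow on bond)
b0 stroke→I1  (I1 integral (f out))
b2 stroke→J1  (C1 outputs effort q/C1)
b3 stroke→I2  (common-e at J1 fixed by 2)

dq_C1/dt = F_Sf1 - p_I1/7 - p_I2/4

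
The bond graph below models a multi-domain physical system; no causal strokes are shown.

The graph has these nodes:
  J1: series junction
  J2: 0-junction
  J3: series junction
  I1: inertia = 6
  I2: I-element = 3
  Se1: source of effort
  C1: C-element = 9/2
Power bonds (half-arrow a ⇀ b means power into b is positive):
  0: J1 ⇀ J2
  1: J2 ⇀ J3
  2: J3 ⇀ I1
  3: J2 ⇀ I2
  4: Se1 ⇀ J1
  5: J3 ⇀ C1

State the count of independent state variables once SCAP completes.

bond 4 stroke→J1  (Se1: effort source, stroke at far end)
bond 0 stroke→J2  (only one flow-in slot at J1)
bond 1 stroke→J3  (J2 effort already set via bond 0)
bond 3 stroke→I2  (J2 effort already set via bond 0)
bond 2 stroke→I1  (I1: I, integral causality)
bond 5 stroke→J3  (J3 flow already set via bond 2)

3  (C1, I1, I2 all integral)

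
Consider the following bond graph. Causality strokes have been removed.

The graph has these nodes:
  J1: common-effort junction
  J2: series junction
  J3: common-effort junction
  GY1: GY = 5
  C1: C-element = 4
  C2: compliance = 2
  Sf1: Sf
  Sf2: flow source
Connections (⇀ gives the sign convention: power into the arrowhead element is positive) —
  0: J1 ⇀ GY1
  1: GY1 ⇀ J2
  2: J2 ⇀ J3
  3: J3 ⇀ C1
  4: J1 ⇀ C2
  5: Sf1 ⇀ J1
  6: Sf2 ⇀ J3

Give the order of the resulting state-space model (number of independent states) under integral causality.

bond 5 →Sf1  (Sf1 fixes flow; stroke at Sf1)
bond 6 →Sf2  (Sf2 (Sf) sets flow on bond)
bond 3 →J3  (C1: C, integral causality)
bond 2 →J2  (common-e at J3 fixed by 3)
bond 1 →GY1  (J2 needs exactly one f-in)
bond 0 →GY1  (through GY1, causality inverts; strokes same side of GY1)
bond 4 →J1  (J1: last free bond brings effort in)

2  (C1, C2 all integral)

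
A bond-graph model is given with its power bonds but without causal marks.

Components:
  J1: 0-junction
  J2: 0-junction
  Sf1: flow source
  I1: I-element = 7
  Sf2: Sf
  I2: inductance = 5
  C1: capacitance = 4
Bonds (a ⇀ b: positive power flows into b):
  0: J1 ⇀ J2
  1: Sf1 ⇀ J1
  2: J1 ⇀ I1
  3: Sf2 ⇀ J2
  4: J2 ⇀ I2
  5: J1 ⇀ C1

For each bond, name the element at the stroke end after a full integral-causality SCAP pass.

β1 →Sf1  (Sf1 (Sf) sets flow on bond)
β3 →Sf2  (Sf2: flow source, stroke at near end)
β2 →I1  (prefer integral on I1)
β4 →I2  (prefer integral on I2)
β0 →J2  (J2 needs exactly one e-in)
β5 →J1  (closing 0-jn rule on J1)

b0 stroke at J2
b1 stroke at Sf1
b2 stroke at I1
b3 stroke at Sf2
b4 stroke at I2
b5 stroke at J1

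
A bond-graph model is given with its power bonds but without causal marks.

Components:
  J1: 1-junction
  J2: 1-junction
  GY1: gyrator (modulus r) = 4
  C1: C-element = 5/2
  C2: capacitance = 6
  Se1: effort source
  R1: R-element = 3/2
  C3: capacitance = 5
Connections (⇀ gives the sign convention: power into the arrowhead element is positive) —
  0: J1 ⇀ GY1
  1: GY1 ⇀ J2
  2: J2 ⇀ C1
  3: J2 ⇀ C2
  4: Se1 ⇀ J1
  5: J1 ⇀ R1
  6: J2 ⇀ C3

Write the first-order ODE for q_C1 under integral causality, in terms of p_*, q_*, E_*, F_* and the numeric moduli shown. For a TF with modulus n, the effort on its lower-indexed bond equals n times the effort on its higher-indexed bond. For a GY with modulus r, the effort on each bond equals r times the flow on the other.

dq_C1/dt = E_Se1/4 - 3*q_C1/80 - q_C2/64 - 3*q_C3/160

b4 →J1  (Se1: effort source, stroke at far end)
b2 →J2  (C1: C, integral causality)
b3 →J2  (prefer integral on C2)
b6 →J2  (C3: C, integral causality)
b1 →GY1  (only one flow-in slot at J2)
b0 →GY1  (through GY1, causality inverts; strokes same side of GY1)
b5 →J1  (common-f at J1 fixed by 0)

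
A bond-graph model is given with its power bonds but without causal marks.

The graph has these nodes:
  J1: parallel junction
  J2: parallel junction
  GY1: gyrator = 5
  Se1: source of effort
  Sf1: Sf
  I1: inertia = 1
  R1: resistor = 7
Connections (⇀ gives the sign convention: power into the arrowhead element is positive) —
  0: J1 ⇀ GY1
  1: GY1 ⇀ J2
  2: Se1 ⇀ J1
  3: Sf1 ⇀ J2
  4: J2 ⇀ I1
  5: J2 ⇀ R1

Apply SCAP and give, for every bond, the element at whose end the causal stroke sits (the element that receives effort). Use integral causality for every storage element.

bond 2 stroke→J1  (Se1: effort source, stroke at far end)
bond 3 stroke→Sf1  (Sf1 fixes flow; stroke at Sf1)
bond 0 stroke→GY1  (0-jn J1 has e-setter on 2)
bond 1 stroke→GY1  (GY1: gyrator matches bond 0)
bond 4 stroke→I1  (prefer integral on I1)
bond 5 stroke→J2  (only one effort-in slot at J2)

bond 0 |GY1
bond 1 |GY1
bond 2 |J1
bond 3 |Sf1
bond 4 |I1
bond 5 |J2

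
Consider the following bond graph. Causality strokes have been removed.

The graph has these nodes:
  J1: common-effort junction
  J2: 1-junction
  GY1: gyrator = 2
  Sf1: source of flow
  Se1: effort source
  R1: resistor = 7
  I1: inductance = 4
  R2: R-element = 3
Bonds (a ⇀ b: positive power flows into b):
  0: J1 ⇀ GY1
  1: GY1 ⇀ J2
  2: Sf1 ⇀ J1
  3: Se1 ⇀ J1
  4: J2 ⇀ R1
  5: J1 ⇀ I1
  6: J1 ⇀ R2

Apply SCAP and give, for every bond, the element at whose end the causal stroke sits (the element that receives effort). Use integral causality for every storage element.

b0 stroke→GY1
b1 stroke→GY1
b2 stroke→Sf1
b3 stroke→J1
b4 stroke→J2
b5 stroke→I1
b6 stroke→R2

β2 |Sf1  (Sf1: flow source, stroke at near end)
β3 |J1  (Se1 (Se) sets effort on bond)
β0 |GY1  (J1: bond 3 brought effort, rest push out)
β5 |I1  (J1: bond 3 brought effort, rest push out)
β6 |R2  (common-e at J1 fixed by 3)
β1 |GY1  (GY1 both-in/both-out from 0)
β4 |J2  (J2: bond 1 brought flow, rest push out)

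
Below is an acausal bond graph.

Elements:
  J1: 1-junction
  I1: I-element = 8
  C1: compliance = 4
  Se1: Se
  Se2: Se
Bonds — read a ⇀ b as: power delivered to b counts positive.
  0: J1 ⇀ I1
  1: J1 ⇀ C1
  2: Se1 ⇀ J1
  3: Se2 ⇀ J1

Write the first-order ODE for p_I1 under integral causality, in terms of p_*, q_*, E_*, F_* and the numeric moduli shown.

dp_I1/dt = E_Se1 + E_Se2 - q_C1/4

#2 |J1  (source Se1 imposes e)
#3 |J1  (Se2: effort source, stroke at far end)
#0 |I1  (I1: I, integral causality)
#1 |J1  (common-f at J1 fixed by 0)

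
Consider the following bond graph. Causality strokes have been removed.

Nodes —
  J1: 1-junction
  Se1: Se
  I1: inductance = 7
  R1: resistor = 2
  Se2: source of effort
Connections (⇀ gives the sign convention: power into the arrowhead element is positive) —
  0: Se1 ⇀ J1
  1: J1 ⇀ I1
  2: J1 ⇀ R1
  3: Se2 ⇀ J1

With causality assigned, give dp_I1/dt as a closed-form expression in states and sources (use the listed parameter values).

#0 stroke→J1  (Se1: effort source, stroke at far end)
#3 stroke→J1  (Se2: effort source, stroke at far end)
#1 stroke→I1  (prefer integral on I1)
#2 stroke→J1  (J1 flow already set via bond 1)

dp_I1/dt = E_Se1 + E_Se2 - 2*p_I1/7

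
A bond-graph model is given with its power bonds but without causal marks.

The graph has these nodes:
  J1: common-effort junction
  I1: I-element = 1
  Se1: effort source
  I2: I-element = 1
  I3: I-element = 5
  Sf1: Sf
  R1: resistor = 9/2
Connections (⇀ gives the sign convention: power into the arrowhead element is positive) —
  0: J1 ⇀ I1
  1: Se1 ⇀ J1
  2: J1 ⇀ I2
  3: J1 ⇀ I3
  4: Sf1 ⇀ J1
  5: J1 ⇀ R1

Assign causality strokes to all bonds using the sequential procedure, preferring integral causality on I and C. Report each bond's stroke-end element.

b1 stroke at J1  (source Se1 imposes e)
b4 stroke at Sf1  (Sf1 (Sf) sets flow on bond)
b0 stroke at I1  (J1 effort already set via bond 1)
b2 stroke at I2  (J1 effort already set via bond 1)
b3 stroke at I3  (J1: bond 1 brought effort, rest push out)
b5 stroke at R1  (J1 effort already set via bond 1)

b0 stroke at I1
b1 stroke at J1
b2 stroke at I2
b3 stroke at I3
b4 stroke at Sf1
b5 stroke at R1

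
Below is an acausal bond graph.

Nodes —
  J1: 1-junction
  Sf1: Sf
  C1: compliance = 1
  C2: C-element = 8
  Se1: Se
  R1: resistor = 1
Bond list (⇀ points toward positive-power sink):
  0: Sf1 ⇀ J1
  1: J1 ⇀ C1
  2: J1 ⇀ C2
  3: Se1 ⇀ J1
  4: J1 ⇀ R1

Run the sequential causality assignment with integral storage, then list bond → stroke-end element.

#0 →Sf1
#1 →J1
#2 →J1
#3 →J1
#4 →J1

β0 stroke→Sf1  (source Sf1 imposes f)
β3 stroke→J1  (Se1: effort source, stroke at far end)
β1 stroke→J1  (common-f at J1 fixed by 0)
β2 stroke→J1  (1-jn J1 has f-setter on 0)
β4 stroke→J1  (common-f at J1 fixed by 0)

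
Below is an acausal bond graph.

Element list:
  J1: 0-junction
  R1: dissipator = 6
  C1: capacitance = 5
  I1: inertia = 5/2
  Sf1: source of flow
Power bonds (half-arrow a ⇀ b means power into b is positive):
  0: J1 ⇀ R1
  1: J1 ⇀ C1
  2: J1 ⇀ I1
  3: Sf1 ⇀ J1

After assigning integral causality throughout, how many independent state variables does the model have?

2  (C1, I1 all integral)

β3 stroke at Sf1  (Sf1 (Sf) sets flow on bond)
β1 stroke at J1  (prefer integral on C1)
β0 stroke at R1  (J1: bond 1 brought effort, rest push out)
β2 stroke at I1  (common-e at J1 fixed by 1)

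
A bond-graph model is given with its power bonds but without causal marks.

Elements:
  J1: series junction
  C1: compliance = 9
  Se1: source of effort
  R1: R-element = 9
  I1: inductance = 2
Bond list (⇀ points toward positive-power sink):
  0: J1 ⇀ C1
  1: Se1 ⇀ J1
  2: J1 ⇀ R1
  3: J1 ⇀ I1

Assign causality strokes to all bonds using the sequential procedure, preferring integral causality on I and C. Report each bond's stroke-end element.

#1 →J1  (source Se1 imposes e)
#0 →J1  (prefer integral on C1)
#3 →I1  (I1: I, integral causality)
#2 →J1  (J1: bond 3 brought flow, rest push out)

b0 |J1
b1 |J1
b2 |J1
b3 |I1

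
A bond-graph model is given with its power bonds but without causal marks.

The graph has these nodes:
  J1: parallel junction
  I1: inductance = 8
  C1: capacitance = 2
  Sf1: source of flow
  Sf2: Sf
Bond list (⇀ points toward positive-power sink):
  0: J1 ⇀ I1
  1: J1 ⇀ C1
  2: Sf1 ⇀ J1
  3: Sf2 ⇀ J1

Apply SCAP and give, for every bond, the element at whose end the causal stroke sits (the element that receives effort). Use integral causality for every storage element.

#0 stroke→I1
#1 stroke→J1
#2 stroke→Sf1
#3 stroke→Sf2

#2 stroke→Sf1  (Sf1: flow source, stroke at near end)
#3 stroke→Sf2  (Sf2: flow source, stroke at near end)
#0 stroke→I1  (I1 outputs flow p/I1)
#1 stroke→J1  (J1 needs exactly one e-in)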